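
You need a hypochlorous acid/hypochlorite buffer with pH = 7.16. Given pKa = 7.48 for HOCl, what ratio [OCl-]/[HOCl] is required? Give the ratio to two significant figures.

ratio = 0.48

pH = pKa + log(r) ⇒ log(r) = 7.16 − 7.48 = -0.32
r = [OCl-]/[HOCl] = 10^(-0.32) = 0.479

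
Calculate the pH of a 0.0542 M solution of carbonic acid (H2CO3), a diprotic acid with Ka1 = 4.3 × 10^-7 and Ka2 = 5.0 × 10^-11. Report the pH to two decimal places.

pH = 3.82

Ka1 ≫ Ka2, so treat the first dissociation as the only significant source of H+.
Ka1 = x²/(0.0542 − x) = 4.3 × 10^-7
x ≈ √(4.3 × 10^-7 × 0.0542) = 1.53 × 10^-4 M
pH = −log(1.53 × 10^-4) = 3.82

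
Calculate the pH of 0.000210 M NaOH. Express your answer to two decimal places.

NaOH is a strong base; [OH-] = 0.00021 M.
pOH = -log(0.00021) = 3.68
pH = 14.00 - 3.68 = 10.32

pH = 10.32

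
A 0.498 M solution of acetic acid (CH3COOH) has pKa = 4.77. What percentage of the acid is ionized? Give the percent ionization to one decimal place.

0.6%

CH3COOH ⇌ CH3COO- + H+; let x = [H+] at equilibrium.
Ka = 10^(−4.77) = 1.70 × 10^-5
x ≈ √(Ka·C₀) = √(1.70 × 10^-5 × 0.498) = 2.91 × 10^-3 M
Fraction ionized = 2.91 × 10^-3 / 0.498 = 0.0058 → 0.6%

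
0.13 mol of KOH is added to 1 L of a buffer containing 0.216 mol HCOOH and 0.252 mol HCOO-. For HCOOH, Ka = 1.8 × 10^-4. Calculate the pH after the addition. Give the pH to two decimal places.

OH- converts HCOOH to HCOO-: HCOOH → 0.086 mol, HCOO- → 0.382 mol.
pKa = −log(1.8 × 10^-4) = 3.745
pH = pKa + log(n_HCOO-/n_HCOOH) = 3.745 + log(0.382/0.086) = 3.745 + (+0.648)

pH = 4.39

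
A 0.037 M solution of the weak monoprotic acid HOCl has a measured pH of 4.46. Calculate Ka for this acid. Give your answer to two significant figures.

[H+] = 10^(-4.46) = 3.47 × 10^-5 M
At equilibrium [HA] = 0.037 − 3.47 × 10^-5 = 3.70 × 10^-2 M
Ka = [H+][A-]/[HA] = (3.47 × 10^-5)² / 3.70 × 10^-2 = 3.3 × 10^-8

Ka = 3.3 × 10^-8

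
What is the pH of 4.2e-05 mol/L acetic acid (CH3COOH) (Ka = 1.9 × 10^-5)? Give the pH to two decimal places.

pH = 4.69

CH3COOH ⇌ CH3COO- + H+
Let x = [H+] at equilibrium. Ka = x²/(4.2e-05 − x).
Here C₀/Ka ≈ 2.21, so the small-x approximation fails. Use the quadratic:
x = (−Ka + √(Ka² + 4·Ka·C₀))/2 = 2.03 × 10^-5 M
pH = −log[H+] = −log(2.03 × 10^-5) = 4.69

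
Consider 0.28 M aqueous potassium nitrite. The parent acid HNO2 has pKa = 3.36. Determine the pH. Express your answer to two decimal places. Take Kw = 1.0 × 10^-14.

pH = 8.40

NO2- is the conjugate base of the weak acid HNO2.
Ka = 10^(−3.36) = 4.37 × 10^-4
Kb = Kw/Ka = 1.0×10^-14 / 4.37 × 10^-4 = 2.29 × 10^-11
From the ICE table, Kb = x²/(0.28 − x) = 2.29 × 10^-11.
Neglecting x in the denominator: x = √(2.29 × 10^-11 × 0.28) = 2.53 × 10^-6 M
Check: 0.0009% ionized — well under 5%, approximation valid.
pOH = −log(2.53 × 10^-6) = 5.60; pH = 14.00 − 5.60 = 8.40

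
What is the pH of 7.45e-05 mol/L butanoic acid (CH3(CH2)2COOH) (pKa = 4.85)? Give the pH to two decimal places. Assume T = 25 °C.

pH = 4.58

CH3(CH2)2COOH ⇌ CH3(CH2)2COO- + H+
Ka = 10^(−4.85) = 1.41 × 10^-5
Let x = [H+] at equilibrium. Ka = x²/(7.45e-05 − x).
The 5% rule fails; solving x² + Ka·x − Ka·C₀ = 0 exactly:
x = [−1.41e-05 + √(1.41e-05² + 4.2e-09)]/2 = 2.61 × 10^-5 M
pH = −log[H+] = −log(2.61 × 10^-5) = 4.58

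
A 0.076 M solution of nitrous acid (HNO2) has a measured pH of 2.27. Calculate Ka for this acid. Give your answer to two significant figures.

Ka = 4.1 × 10^-4

[H+] = 10^(-2.27) = 5.37 × 10^-3 M
At equilibrium [HA] = 0.076 − 5.37 × 10^-3 = 7.06 × 10^-2 M
Ka = [H+][A-]/[HA] = (5.37 × 10^-3)² / 7.06 × 10^-2 = 4.1 × 10^-4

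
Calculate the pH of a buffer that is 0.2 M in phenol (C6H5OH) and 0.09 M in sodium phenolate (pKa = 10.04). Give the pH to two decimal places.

pH = 9.69

Henderson–Hasselbalch: pH = pKa + log([C6H5O-]/[C6H5OH]) = 10.04 + log(0.09/0.2)
pH = 10.04 + (-0.347) = 9.69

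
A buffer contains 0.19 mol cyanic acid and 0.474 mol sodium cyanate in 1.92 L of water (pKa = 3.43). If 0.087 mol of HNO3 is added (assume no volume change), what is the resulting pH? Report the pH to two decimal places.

Added H+ converts OCN- to HOCN: HOCN → 0.277 mol, OCN- → 0.387 mol.
pH = pKa + log([A⁻]/[HA]) = 3.43 + log(0.387/0.277) = 3.43 +0.145

pH = 3.58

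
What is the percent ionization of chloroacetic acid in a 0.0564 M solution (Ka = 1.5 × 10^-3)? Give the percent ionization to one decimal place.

ClCH2COOH ⇌ ClCH2COO- + H+; let x = [H+] at equilibrium.
Ka = x²/(C₀ − x); solving the quadratic gives x = 8.48 × 10^-3 M.
Fraction ionized = 8.48 × 10^-3 / 0.0564 = 0.1504 → 15.0%

15.0%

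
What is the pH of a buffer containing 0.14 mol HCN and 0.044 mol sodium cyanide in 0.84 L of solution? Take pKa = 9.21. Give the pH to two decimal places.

pH = 8.71

Using pH = pKa + log([base]/[acid]) with [base]/[acid] = 0.044/0.14:
pH = 9.21 + (-0.503) = 8.71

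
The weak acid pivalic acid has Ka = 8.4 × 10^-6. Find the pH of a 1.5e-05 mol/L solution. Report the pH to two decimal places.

(CH3)3CCOOH ⇌ (CH3)3CCOO- + H+
From the ICE table, Ka = [H+]²/(1.5e-05 − [H+]) = 8.4 × 10^-6.
Here C₀/Ka ≈ 1.79, so the small-[H+] approximation fails. Use the quadratic:
[H+] = (−Ka + √(Ka² + 4·Ka·C₀))/2 = 7.78 × 10^-6 M
pH = −log[H+] = −log(7.78 × 10^-6) = 5.11

pH = 5.11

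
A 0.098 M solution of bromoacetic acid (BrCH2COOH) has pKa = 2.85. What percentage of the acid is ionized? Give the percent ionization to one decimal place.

BrCH2COOH ⇌ BrCH2COO- + H+; let x = [H+] at equilibrium.
Ka = 10^(−2.85) = 1.41 × 10^-3
Ka = x²/(C₀ − x); solving the quadratic gives x = 1.11 × 10^-2 M.
Fraction ionized = 1.11 × 10^-2 / 0.098 = 0.1133 → 11.3%

11.3%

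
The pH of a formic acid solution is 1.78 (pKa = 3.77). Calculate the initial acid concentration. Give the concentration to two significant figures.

[H+] = 10^(-1.78) = 1.66 × 10^-2 M = x
Ka = 10^(−3.77) = 1.70 × 10^-4
Ka = x²/(C₀ − x) ⇒ C₀ = x + x²/Ka
C₀ = 1.66 × 10^-2 + (1.66 × 10^-2)²/(1.70 × 10^-4) = 1.64 M

C₀ = 1.6 M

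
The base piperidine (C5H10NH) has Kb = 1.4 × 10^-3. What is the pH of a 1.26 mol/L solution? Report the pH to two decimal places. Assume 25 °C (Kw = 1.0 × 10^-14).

pH = 12.62

C5H10NH + H2O ⇌ C5H10NH2+ + OH-
Kb = [OH-]²/(1.26 − [OH-]) = 1.4 × 10^-3
Since Kb ≪ C₀, [OH-] ≈ √(Kb·C₀) = 4.20 × 10^-2 M.
([OH-]/C₀ = 3.3% < 5%, so the approximation holds.)
pOH = −log(4.20 × 10^-2) = 1.38; pH = 14.00 − 1.38 = 12.62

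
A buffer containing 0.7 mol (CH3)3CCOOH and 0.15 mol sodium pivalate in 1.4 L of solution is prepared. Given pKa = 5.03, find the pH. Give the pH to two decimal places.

Henderson–Hasselbalch: pH = pKa + log([(CH3)3CCOO-]/[(CH3)3CCOOH]) = 5.03 + log(0.15/0.7)
pH = 5.03 + (-0.669) = 4.36

pH = 4.36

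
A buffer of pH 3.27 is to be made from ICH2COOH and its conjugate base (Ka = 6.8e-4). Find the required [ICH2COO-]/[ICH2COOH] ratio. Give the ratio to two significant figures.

ratio = 1.3

pKa = -log(6.8 × 10^-4) = 3.167
pH = pKa + log(r) ⇒ log(r) = 3.27 − 3.167 = +0.103
r = [ICH2COO-]/[ICH2COOH] = 10^(+0.103) = 1.27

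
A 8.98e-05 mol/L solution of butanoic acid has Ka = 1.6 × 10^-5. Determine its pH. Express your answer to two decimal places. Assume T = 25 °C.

CH3(CH2)2COOH ⇌ CH3(CH2)2COO- + H+
Let x = [H+] at equilibrium. Ka = x²/(8.98e-05 − x).
The 5% rule fails; solving x² + Ka·x − Ka·C₀ = 0 exactly:
x = [−1.6e-05 + √(1.6e-05² + 5.75e-09)]/2 = 3.07 × 10^-5 M
pH = −log(3.07 × 10^-5) = 4.51

pH = 4.51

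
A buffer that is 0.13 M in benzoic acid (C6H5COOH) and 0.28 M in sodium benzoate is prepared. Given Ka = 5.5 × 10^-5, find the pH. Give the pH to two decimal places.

pH = 4.59

pKa = −log(5.5 × 10^-5) = 4.260
Using pH = pKa + log([base]/[acid]) with [base]/[acid] = 0.28/0.13:
pH = 4.260 + (+0.333) = 4.59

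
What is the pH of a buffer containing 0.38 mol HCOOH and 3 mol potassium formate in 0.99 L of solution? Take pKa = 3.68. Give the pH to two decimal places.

pH = 4.58

pH = pKa + log([A⁻]/[HA]) = 3.68 + log(3/0.38)
pH = 3.68 + (+0.897) = 4.58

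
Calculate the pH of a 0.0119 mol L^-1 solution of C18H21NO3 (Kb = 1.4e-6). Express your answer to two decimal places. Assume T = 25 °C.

pH = 10.11

C18H21NO3 + H2O ⇌ C18H22NO3+ + OH-
Kb = [OH-]²/(0.0119 − [OH-]) = 1.4 × 10^-6
Assume [OH-] ≪ 0.0119: [OH-] ≈ √(1.4 × 10^-6 × 0.0119) = 1.29 × 10^-4 M
([OH-]/C₀ = 1.1% < 5%, so the approximation holds.)
pOH = 3.89, so pH = 14.00 − pOH = 10.11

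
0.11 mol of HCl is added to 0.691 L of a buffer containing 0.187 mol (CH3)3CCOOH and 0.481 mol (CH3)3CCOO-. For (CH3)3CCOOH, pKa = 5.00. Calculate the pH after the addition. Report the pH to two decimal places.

After neutralization: n((CH3)3CCOOH) = 0.297 mol, n((CH3)3CCOO-) = 0.371 mol.
pH = pKa + log(n_(CH3)3CCOO-/n_(CH3)3CCOOH) = 5.00 + log(0.371/0.297) = 5.00 + (+0.097)

pH = 5.10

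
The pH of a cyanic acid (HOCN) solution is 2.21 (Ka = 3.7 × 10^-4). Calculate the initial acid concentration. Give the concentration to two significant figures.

C₀ = 1.1 × 10^-1 M

[H+] = 10^(-2.21) = 6.17 × 10^-3 M = x
Ka = x²/(C₀ − x) ⇒ C₀ = x + x²/Ka
C₀ = 6.17 × 10^-3 + (6.17 × 10^-3)²/(3.7 × 10^-4) = 1.09 × 10^-1 M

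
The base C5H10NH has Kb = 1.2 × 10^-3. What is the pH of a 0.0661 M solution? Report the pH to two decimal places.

C5H10NH + H2O ⇌ C5H10NH2+ + OH-
From the ICE table, Kb = [OH-]²/(0.0661 − [OH-]) = 1.2 × 10^-3.
Here C₀/Kb ≈ 55.1, so the small-[OH-] approximation fails. Use the quadratic:
[OH-] = [−0.0012 + √(0.0012² + 0.000317)]/2 = 8.33 × 10^-3 M
pOH = 2.08, so pH = 14.00 − pOH = 11.92

pH = 11.92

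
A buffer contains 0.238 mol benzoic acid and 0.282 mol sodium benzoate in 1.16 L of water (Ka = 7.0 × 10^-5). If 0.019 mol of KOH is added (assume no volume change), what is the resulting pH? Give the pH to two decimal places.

After neutralization: n(C6H5COOH) = 0.219 mol, n(C6H5COO-) = 0.301 mol.
pKa = −log(7.0 × 10^-5) = 4.155
Henderson–Hasselbalch with mole ratio 0.301/0.219: pH = 4.155 + (+0.138)

pH = 4.29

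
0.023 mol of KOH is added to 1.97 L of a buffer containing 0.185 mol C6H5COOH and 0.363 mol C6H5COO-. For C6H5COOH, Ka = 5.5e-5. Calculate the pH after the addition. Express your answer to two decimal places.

After neutralization: n(C6H5COOH) = 0.162 mol, n(C6H5COO-) = 0.386 mol.
pKa = −log(5.5 × 10^-5) = 4.260
pH = pKa + log(n_C6H5COO-/n_C6H5COOH) = 4.260 + log(0.386/0.162) = 4.260 + (+0.377)

pH = 4.64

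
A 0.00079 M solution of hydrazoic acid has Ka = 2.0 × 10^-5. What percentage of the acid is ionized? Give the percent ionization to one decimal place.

14.7%

HN3 ⇌ N3- + H+; let x = [H+] at equilibrium.
Solve x² + 2e-05x − 1.58e-08 = 0 → x = 1.16 × 10^-4 M
% ionization = x/C₀ × 100% = 1.16 × 10^-4/0.00079 × 100% = 14.7%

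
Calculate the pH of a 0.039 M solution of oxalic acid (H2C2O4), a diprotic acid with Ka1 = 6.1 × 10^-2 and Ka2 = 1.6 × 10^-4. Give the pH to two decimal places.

pH = 1.57

Ka1 ≫ Ka2, so treat the first dissociation as the only significant source of H+.
Ka1 = x²/(0.039 − x) = 6.1 × 10^-2
Solving the quadratic: x = (−Ka1 + √(Ka1² + 4·Ka1·C₀))/2 = 2.70 × 10^-2 M
pH = −log(2.70 × 10^-2) = 1.57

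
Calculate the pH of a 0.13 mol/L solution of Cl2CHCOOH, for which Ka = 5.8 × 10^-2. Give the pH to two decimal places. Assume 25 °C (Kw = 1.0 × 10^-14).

pH = 1.20

Cl2CHCOOH ⇌ Cl2CHCOO- + H+
From the ICE table, Ka = x²/(0.13 − x) = 5.8 × 10^-2.
x is not negligible relative to C₀; solve x² + 0.058·x − 0.00754 = 0.
x = [−0.058 + √(0.058² + 0.0302)]/2 = 6.25 × 10^-2 M
pH = −log(6.25 × 10^-2) = 1.20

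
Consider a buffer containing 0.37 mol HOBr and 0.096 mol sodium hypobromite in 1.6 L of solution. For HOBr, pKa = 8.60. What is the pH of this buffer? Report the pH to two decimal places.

pH = 8.01

Using pH = pKa + log([base]/[acid]) with [base]/[acid] = 0.096/0.37:
pH = 8.60 + (-0.586) = 8.01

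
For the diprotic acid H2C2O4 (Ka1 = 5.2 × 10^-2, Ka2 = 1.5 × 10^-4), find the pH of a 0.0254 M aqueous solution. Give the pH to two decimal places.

Ka1 ≫ Ka2, so treat the first dissociation as the only significant source of H+.
Ka1 = x²/(0.0254 − x) = 5.2 × 10^-2
Solving the quadratic: x = (−Ka1 + √(Ka1² + 4·Ka1·C₀))/2 = 1.87 × 10^-2 M
pH = −log(1.87 × 10^-2) = 1.73

pH = 1.73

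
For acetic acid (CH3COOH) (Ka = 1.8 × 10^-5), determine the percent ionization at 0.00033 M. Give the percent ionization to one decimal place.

20.8%

CH3COOH ⇌ CH3COO- + H+; let x = [H+] at equilibrium.
Solve x² + 1.8e-05x − 5.94e-09 = 0 → x = 6.86 × 10^-5 M
% ionization = x/C₀ × 100% = 6.86 × 10^-5/0.00033 × 100% = 20.8%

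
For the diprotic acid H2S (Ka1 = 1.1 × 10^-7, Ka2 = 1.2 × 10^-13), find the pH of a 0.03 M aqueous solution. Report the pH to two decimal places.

Since Ka1 ≫ Ka2, the first ionization dominates [H+].
Ka1 = x²/(0.03 − x) = 1.1 × 10^-7
x ≈ √(1.1 × 10^-7 × 0.03) = 5.74 × 10^-5 M
pH = −log(5.74 × 10^-5) = 4.24

pH = 4.24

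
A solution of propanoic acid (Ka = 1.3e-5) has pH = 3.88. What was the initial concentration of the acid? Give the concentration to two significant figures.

[H+] = 10^(-3.88) = 1.32 × 10^-4 M = x
Ka = x²/(C₀ − x) ⇒ C₀ = x + x²/Ka
C₀ = 1.32 × 10^-4 + (1.32 × 10^-4)²/(1.3 × 10^-5) = 1.47 × 10^-3 M

C₀ = 1.5 × 10^-3 M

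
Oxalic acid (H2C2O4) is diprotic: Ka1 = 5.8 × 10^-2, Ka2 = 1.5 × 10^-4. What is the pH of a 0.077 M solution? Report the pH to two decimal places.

pH = 1.36

Since Ka1 ≫ Ka2, the first ionization dominates [H+].
Ka1 = x²/(0.077 − x) = 5.8 × 10^-2
Solving the quadratic: x = (−Ka1 + √(Ka1² + 4·Ka1·C₀))/2 = 4.38 × 10^-2 M
pH = −log(4.38 × 10^-2) = 1.36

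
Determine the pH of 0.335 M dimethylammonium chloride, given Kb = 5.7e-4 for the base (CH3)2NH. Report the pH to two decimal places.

(CH3)2NH2+ is the conjugate acid of the weak base (CH3)2NH.
Ka = Kw/Kb = 1.0×10^-14 / 5.7 × 10^-4 = 1.75 × 10^-11
Ka = [H+]²/(0.335 − [H+]) = 1.75 × 10^-11
Assume [H+] ≪ 0.335: [H+] ≈ √(1.75 × 10^-11 × 0.335) = 2.42 × 10^-6 M
pH = −log[H+] = −log(2.42 × 10^-6) = 5.62

pH = 5.62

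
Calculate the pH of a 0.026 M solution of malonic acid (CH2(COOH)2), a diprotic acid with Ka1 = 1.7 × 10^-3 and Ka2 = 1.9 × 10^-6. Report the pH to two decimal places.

Ka1 ≫ Ka2, so treat the first dissociation as the only significant source of H+.
Ka1 = x²/(0.026 − x) = 1.7 × 10^-3
Solving the quadratic: x = (−Ka1 + √(Ka1² + 4·Ka1·C₀))/2 = 5.85 × 10^-3 M
pH = −log(5.85 × 10^-3) = 2.23

pH = 2.23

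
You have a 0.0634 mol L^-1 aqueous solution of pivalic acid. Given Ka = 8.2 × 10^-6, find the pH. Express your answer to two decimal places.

pH = 3.14

(CH3)3CCOOH ⇌ (CH3)3CCOO- + H+
From the ICE table, Ka = [H+]²/(0.0634 − [H+]) = 8.2 × 10^-6.
Since Ka ≪ C₀, [H+] ≈ √(Ka·C₀) = 7.21 × 10^-4 M.
Check: 1.1% ionized — well under 5%, approximation valid.
pH = −log(7.21 × 10^-4) = 3.14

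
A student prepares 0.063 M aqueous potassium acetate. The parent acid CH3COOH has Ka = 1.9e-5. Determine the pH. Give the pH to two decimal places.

pH = 8.76

CH3COO- is the conjugate base of the weak acid CH3COOH.
Kb = Kw/Ka = 1.0×10^-14 / 1.9 × 10^-5 = 5.26 × 10^-10
From the ICE table, Kb = [OH-]²/(0.063 − [OH-]) = 5.26 × 10^-10.
Neglecting [OH-] in the denominator: [OH-] = √(5.26 × 10^-10 × 0.063) = 5.76 × 10^-6 M
([OH-]/C₀ = 0.0091% < 5%, so the approximation holds.)
pOH = 5.24, so pH = 14.00 − pOH = 8.76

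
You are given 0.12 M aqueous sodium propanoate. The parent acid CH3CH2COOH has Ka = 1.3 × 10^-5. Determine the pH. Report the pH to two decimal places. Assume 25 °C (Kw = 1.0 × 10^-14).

pH = 8.98

CH3CH2COO- is the conjugate base of the weak acid CH3CH2COOH.
Kb = Kw/Ka = 1.0×10^-14 / 1.3 × 10^-5 = 7.69 × 10^-10
Kb = x²/(0.12 − x) = 7.69 × 10^-10
Since Kb ≪ C₀, x ≈ √(Kb·C₀) = 9.61 × 10^-6 M.
Check: 0.008% ionized — well under 5%, approximation valid.
pOH = 5.02, so pH = 14.00 − pOH = 8.98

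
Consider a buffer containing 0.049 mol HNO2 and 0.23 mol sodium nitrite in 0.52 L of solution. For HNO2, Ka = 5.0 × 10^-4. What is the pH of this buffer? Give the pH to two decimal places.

pKa = −log(5.0 × 10^-4) = 3.301
pH = pKa + log([A⁻]/[HA]) = 3.301 + log(0.23/0.049)
pH = 3.301 + (+0.672) = 3.97

pH = 3.97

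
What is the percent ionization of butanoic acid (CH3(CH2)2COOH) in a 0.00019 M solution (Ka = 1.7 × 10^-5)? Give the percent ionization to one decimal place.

25.8%

CH3(CH2)2COOH ⇌ CH3(CH2)2COO- + H+; let x = [H+] at equilibrium.
Ka = x²/(C₀ − x); solving the quadratic gives x = 4.90 × 10^-5 M.
Fraction ionized = 4.90 × 10^-5 / 0.00019 = 0.2579 → 25.8%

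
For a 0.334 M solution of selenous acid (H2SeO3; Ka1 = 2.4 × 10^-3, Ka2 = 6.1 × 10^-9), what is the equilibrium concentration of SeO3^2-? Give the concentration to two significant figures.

6.1 × 10^-9 M

First ionization gives [H+] ≈ [HSeO3-] = 2.71 × 10^-2 M.
Second step: Ka2 = [H+][SeO3^2-]/[HSeO3-] ≈ [SeO3^2-] (since [H+] ≈ [HSeO3-]).
So [SeO3^2-] ≈ Ka2.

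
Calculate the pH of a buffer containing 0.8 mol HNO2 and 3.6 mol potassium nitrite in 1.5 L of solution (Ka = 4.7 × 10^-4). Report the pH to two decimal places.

pKa = −log(4.7 × 10^-4) = 3.328
pH = pKa + log([A⁻]/[HA]) = 3.328 + log(3.6/0.8)
pH = 3.328 + (+0.653) = 3.98

pH = 3.98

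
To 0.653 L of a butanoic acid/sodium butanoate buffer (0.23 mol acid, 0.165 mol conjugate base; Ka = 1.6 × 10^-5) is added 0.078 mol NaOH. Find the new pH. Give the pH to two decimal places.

OH- converts CH3(CH2)2COOH to CH3(CH2)2COO-: CH3(CH2)2COOH → 0.152 mol, CH3(CH2)2COO- → 0.243 mol.
pKa = −log(1.6 × 10^-5) = 4.796
pH = pKa + log(n_CH3(CH2)2COO-/n_CH3(CH2)2COOH) = 4.796 + log(0.243/0.152) = 4.796 + (+0.204)

pH = 5.00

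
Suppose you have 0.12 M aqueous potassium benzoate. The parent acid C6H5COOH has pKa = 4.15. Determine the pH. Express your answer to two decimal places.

pH = 8.61

C6H5COO- is the conjugate base of the weak acid C6H5COOH.
Ka = 10^(−4.15) = 7.08 × 10^-5
Kb = Kw/Ka = 1.0×10^-14 / 7.08 × 10^-5 = 1.41 × 10^-10
Kb = [OH-]²/(0.12 − [OH-]) = 1.41 × 10^-10
Since Kb ≪ C₀, [OH-] ≈ √(Kb·C₀) = 4.11 × 10^-6 M.
pOH = −log(4.11 × 10^-6) = 5.39; pH = 14.00 − 5.39 = 8.61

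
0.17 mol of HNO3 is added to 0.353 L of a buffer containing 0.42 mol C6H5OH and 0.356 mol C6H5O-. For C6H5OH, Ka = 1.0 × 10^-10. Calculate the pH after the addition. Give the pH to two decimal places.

pH = 9.50

Added H+ converts C6H5O- to C6H5OH: C6H5OH → 0.59 mol, C6H5O- → 0.186 mol.
pKa = −log(1.0 × 10^-10) = 10.000
pH = pKa + log(n_C6H5O-/n_C6H5OH) = 10.000 + log(0.186/0.59) = 10.000 + (-0.501)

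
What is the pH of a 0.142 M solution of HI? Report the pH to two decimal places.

pH = 0.85

HI is a strong acid and dissociates completely, so [H+] = 0.142 M.
pH = -log(0.142) = 0.85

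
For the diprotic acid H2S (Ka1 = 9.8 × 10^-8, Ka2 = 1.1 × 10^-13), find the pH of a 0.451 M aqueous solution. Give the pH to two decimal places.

Since Ka1 ≫ Ka2, the first ionization dominates [H+].
Ka1 = x²/(0.451 − x) = 9.8 × 10^-8
x ≈ √(9.8 × 10^-8 × 0.451) = 2.10 × 10^-4 M
pH = −log(2.10 × 10^-4) = 3.68

pH = 3.68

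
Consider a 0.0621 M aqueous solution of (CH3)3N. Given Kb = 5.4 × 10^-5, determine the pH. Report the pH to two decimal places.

pH = 11.26

(CH3)3N + H2O ⇌ (CH3)3NH+ + OH-
From the ICE table, Kb = [OH-]²/(0.0621 − [OH-]) = 5.4 × 10^-5.
Neglecting [OH-] in the denominator: [OH-] = √(5.4 × 10^-5 × 0.0621) = 1.83 × 10^-3 M
Check: 2.9% ionized — well under 5%, approximation valid.
pOH = 2.74, so pH = 14.00 − pOH = 11.26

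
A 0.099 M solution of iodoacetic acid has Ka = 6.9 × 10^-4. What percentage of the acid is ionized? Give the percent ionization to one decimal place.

ICH2COOH ⇌ ICH2COO- + H+; let x = [H+] at equilibrium.
Ka = x²/(C₀ − x); solving the quadratic gives x = 7.93 × 10^-3 M.
Fraction ionized = 7.93 × 10^-3 / 0.099 = 0.0801 → 8.0%

8.0%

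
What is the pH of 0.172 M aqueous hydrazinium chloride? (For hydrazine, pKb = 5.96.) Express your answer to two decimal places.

N2H5+ is the conjugate acid of the weak base N2H4.
Kb = 10^(−5.96) = 1.10 × 10^-6
Ka = Kw/Kb = 1.0×10^-14 / 1.10 × 10^-6 = 9.09 × 10^-9
Ka = x²/(0.172 − x) = 9.09 × 10^-9
Neglecting x in the denominator: x = √(9.09 × 10^-9 × 0.172) = 3.95 × 10^-5 M
pH = −log[H+] = −log(3.95 × 10^-5) = 4.40

pH = 4.40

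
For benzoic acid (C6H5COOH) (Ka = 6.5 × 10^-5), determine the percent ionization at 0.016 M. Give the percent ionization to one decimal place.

C6H5COOH ⇌ C6H5COO- + H+; let x = [H+] at equilibrium.
Solve x² + 6.5e-05x − 1.04e-06 = 0 → x = 9.88 × 10^-4 M
Fraction ionized = 9.88 × 10^-4 / 0.016 = 0.0617 → 6.2%

6.2%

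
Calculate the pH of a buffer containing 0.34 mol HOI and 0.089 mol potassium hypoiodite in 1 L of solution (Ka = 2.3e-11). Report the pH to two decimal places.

pH = 10.06

pKa = −log(2.3 × 10^-11) = 10.638
Henderson–Hasselbalch: pH = pKa + log([OI-]/[HOI]) = 10.638 + log(0.089/0.34)
pH = 10.638 + (-0.582) = 10.06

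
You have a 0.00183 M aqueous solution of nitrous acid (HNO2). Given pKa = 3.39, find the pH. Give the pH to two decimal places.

pH = 3.17

HNO2 ⇌ NO2- + H+
Ka = 10^(−3.39) = 4.07 × 10^-4
From the ICE table, Ka = x²/(0.00183 − x) = 4.07 × 10^-4.
Here C₀/Ka ≈ 4.5, so the small-x approximation fails. Use the quadratic:
x = [−0.000407 + √(0.000407² + 2.98e-06)]/2 = 6.83 × 10^-4 M
pH = −log(6.83 × 10^-4) = 3.17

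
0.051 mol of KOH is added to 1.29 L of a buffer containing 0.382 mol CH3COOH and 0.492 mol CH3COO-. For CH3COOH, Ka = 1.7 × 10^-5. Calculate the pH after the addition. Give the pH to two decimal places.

pH = 4.98

OH- converts CH3COOH to CH3COO-: CH3COOH → 0.331 mol, CH3COO- → 0.543 mol.
pKa = −log(1.7 × 10^-5) = 4.770
pH = pKa + log(n_CH3COO-/n_CH3COOH) = 4.770 + log(0.543/0.331) = 4.770 + (+0.215)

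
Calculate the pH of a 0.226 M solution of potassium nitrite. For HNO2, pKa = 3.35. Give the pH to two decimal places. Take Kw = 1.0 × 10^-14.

NO2- is the conjugate base of the weak acid HNO2.
Ka = 10^(−3.35) = 4.47 × 10^-4
Kb = Kw/Ka = 1.0×10^-14 / 4.47 × 10^-4 = 2.24 × 10^-11
Let x = [OH-] at equilibrium. Kb = x²/(0.226 − x).
Assume x ≪ 0.226: x ≈ √(2.24 × 10^-11 × 0.226) = 2.25 × 10^-6 M
pOH = −log(2.25 × 10^-6) = 5.65; pH = 14.00 − 5.65 = 8.35

pH = 8.35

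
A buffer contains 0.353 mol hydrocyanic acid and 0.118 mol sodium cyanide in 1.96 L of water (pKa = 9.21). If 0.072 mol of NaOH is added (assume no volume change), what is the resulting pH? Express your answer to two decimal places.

After neutralization: n(HCN) = 0.281 mol, n(CN-) = 0.19 mol.
pH = pKa + log(n_CN-/n_HCN) = 9.21 + log(0.19/0.281) = 9.21 + (-0.170)

pH = 9.04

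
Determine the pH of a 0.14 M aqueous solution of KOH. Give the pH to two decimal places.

pH = 13.15

KOH is a strong base; [OH-] = 0.14 M.
pOH = -log(0.14) = 0.85
pH = 14.00 - 0.85 = 13.15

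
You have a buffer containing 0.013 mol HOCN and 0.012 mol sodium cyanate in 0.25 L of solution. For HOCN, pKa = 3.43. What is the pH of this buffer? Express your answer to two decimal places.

pH = 3.40

Using pH = pKa + log([base]/[acid]) with [base]/[acid] = 0.012/0.013:
pH = 3.43 + (-0.035) = 3.40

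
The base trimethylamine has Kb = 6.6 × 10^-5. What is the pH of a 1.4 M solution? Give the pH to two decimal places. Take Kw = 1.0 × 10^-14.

pH = 11.98

(CH3)3N + H2O ⇌ (CH3)3NH+ + OH-
Kb = [OH-]²/(1.4 − [OH-]) = 6.6 × 10^-5
Neglecting [OH-] in the denominator: [OH-] = √(6.6 × 10^-5 × 1.4) = 9.61 × 10^-3 M
pOH = −log(9.61 × 10^-3) = 2.02; pH = 14.00 − 2.02 = 11.98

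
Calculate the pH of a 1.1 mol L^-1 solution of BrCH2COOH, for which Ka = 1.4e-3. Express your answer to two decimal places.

BrCH2COOH ⇌ BrCH2COO- + H+
Ka = x²/(1.1 − x) = 1.4 × 10^-3
Since Ka ≪ C₀, x ≈ √(Ka·C₀) = 3.92 × 10^-2 M.
pH = −log[H+] = −log(3.92 × 10^-2) = 1.41

pH = 1.41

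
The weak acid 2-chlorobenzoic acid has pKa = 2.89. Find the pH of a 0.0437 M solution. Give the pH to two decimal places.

pH = 2.16

ClC6H4COOH ⇌ ClC6H4COO- + H+
Ka = 10^(−2.89) = 1.29 × 10^-3
Ka = x²/(0.0437 − x) = 1.29 × 10^-3
The 5% rule fails; solving x² + Ka·x − Ka·C₀ = 0 exactly:
x = (−Ka + √(Ka² + 4·Ka·C₀))/2 = 6.89 × 10^-3 M
pH = −log(6.89 × 10^-3) = 2.16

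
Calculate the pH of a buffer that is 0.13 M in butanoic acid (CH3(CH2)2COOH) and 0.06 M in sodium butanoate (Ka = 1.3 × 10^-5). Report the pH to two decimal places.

pH = 4.55

pKa = −log(1.3 × 10^-5) = 4.886
Henderson–Hasselbalch: pH = pKa + log([CH3(CH2)2COO-]/[CH3(CH2)2COOH]) = 4.886 + log(0.06/0.13)
pH = 4.886 + (-0.336) = 4.55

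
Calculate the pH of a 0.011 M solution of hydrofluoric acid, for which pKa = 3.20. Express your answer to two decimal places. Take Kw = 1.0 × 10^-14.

HF ⇌ F- + H+
Ka = 10^(−3.20) = 6.31 × 10^-4
From the ICE table, Ka = [H+]²/(0.011 − [H+]) = 6.31 × 10^-4.
[H+] is not negligible relative to C₀; solve [H+]² + 0.000631·[H+] − 6.94e-06 = 0.
[H+] = [−0.000631 + √(0.000631² + 2.78e-05)]/2 = 2.34 × 10^-3 M
pH = −log(2.34 × 10^-3) = 2.63

pH = 2.63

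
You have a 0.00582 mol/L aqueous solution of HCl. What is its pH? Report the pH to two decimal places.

HCl is a strong acid and dissociates completely, so [H+] = 0.00582 M.
pH = -log(0.00582) = 2.24

pH = 2.24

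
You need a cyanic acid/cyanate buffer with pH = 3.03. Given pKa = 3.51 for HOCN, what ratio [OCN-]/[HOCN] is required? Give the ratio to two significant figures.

ratio = 0.33

pH = pKa + log(r) ⇒ log(r) = 3.03 − 3.51 = -0.48
r = [OCN-]/[HOCN] = 10^(-0.48) = 0.331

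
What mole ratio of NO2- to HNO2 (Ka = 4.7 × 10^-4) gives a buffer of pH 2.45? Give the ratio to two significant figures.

pKa = -log(4.7 × 10^-4) = 3.328
pH = pKa + log(r) ⇒ log(r) = 2.45 − 3.328 = -0.878
r = [NO2-]/[HNO2] = 10^(-0.878) = 0.132

ratio = 0.13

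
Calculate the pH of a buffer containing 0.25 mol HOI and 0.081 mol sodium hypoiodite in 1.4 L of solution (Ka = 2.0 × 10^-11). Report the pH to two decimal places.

pH = 10.21

pKa = −log(2.0 × 10^-11) = 10.699
Using pH = pKa + log([base]/[acid]) with [base]/[acid] = 0.081/0.25:
pH = 10.699 + (-0.489) = 10.21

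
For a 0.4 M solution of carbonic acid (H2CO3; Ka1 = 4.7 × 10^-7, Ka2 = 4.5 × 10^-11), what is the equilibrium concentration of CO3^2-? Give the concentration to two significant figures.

First ionization gives [H+] ≈ [HCO3-] = 4.34 × 10^-4 M.
Second step: Ka2 = [H+][CO3^2-]/[HCO3-] ≈ [CO3^2-] (since [H+] ≈ [HCO3-]).
So [CO3^2-] ≈ Ka2.

4.5 × 10^-11 M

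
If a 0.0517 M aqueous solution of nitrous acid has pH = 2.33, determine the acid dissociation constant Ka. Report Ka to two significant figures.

Ka = 4.7 × 10^-4

[H+] = 10^(-2.33) = 4.68 × 10^-3 M
At equilibrium [HA] = 0.0517 − 4.68 × 10^-3 = 4.70 × 10^-2 M
Ka = [H+][A-]/[HA] = (4.68 × 10^-3)² / 4.70 × 10^-2 = 4.7 × 10^-4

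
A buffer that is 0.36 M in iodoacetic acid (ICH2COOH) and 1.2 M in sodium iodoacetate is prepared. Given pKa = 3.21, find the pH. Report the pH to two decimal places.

pH = 3.73

Using pH = pKa + log([base]/[acid]) with [base]/[acid] = 1.2/0.36:
pH = 3.21 + (+0.523) = 3.73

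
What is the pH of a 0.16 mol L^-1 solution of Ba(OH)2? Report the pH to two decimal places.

Ba(OH)2 is a strong base (each formula unit releases 2 OH-); [OH-] = 0.32 M.
pOH = -log(0.32) = 0.49
pH = 14.00 - 0.49 = 13.51

pH = 13.51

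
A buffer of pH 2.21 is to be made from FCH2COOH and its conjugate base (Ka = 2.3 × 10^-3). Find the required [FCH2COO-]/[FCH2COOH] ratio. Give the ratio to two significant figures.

pKa = -log(2.3 × 10^-3) = 2.638
pH = pKa + log(r) ⇒ log(r) = 2.21 − 2.638 = -0.428
r = [FCH2COO-]/[FCH2COOH] = 10^(-0.428) = 0.373

ratio = 0.37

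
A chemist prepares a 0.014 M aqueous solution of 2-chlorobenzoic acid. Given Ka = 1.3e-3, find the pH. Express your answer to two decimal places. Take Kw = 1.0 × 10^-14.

pH = 2.44

ClC6H4COOH ⇌ ClC6H4COO- + H+
From the ICE table, Ka = x²/(0.014 − x) = 1.3 × 10^-3.
x is not negligible relative to C₀; solve x² + 0.0013·x − 1.82e-05 = 0.
x = (−Ka + √(Ka² + 4·Ka·C₀))/2 = 3.67 × 10^-3 M
pH = −log(3.67 × 10^-3) = 2.44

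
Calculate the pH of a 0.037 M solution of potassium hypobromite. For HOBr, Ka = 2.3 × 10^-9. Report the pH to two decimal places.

OBr- is the conjugate base of the weak acid HOBr.
Kb = Kw/Ka = 1.0×10^-14 / 2.3 × 10^-9 = 4.35 × 10^-6
Kb = [OH-]²/(0.037 − [OH-]) = 4.35 × 10^-6
Neglecting [OH-] in the denominator: [OH-] = √(4.35 × 10^-6 × 0.037) = 4.01 × 10^-4 M
([OH-]/C₀ = 1.1% < 5%, so the approximation holds.)
pOH = −log(4.01 × 10^-4) = 3.40; pH = 14.00 − 3.40 = 10.60

pH = 10.60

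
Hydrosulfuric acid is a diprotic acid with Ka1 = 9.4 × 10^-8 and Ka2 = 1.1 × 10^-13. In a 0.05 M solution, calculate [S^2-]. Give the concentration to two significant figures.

1.1 × 10^-13 M

First ionization gives [H+] ≈ [HS-] = 6.86 × 10^-5 M.
Second step: Ka2 = [H+][S^2-]/[HS-] ≈ [S^2-] (since [H+] ≈ [HS-]).
So [S^2-] ≈ Ka2.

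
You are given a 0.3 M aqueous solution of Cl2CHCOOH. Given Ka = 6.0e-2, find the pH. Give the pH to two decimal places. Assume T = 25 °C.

Cl2CHCOOH ⇌ Cl2CHCOO- + H+
Ka = [H+]²/(0.3 − [H+]) = 6.0 × 10^-2
[H+] is not negligible relative to C₀; solve [H+]² + 0.06·[H+] − 0.018 = 0.
[H+] = (−Ka + √(Ka² + 4·Ka·C₀))/2 = 1.07 × 10^-1 M
pH = −log(1.07 × 10^-1) = 0.97

pH = 0.97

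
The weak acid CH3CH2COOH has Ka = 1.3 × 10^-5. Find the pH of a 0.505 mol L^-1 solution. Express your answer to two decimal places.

pH = 2.59

CH3CH2COOH ⇌ CH3CH2COO- + H+
From the ICE table, Ka = [H+]²/(0.505 − [H+]) = 1.3 × 10^-5.
Assume [H+] ≪ 0.505: [H+] ≈ √(1.3 × 10^-5 × 0.505) = 2.56 × 10^-3 M
pH = −log[H+] = −log(2.56 × 10^-3) = 2.59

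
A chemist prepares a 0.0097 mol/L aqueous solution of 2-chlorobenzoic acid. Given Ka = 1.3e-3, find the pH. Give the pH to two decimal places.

pH = 2.53

ClC6H4COOH ⇌ ClC6H4COO- + H+
From the ICE table, Ka = [H+]²/(0.0097 − [H+]) = 1.3 × 10^-3.
Here C₀/Ka ≈ 7.46, so the small-[H+] approximation fails. Use the quadratic:
[H+] = (−Ka + √(Ka² + 4·Ka·C₀))/2 = 2.96 × 10^-3 M
pH = −log[H+] = −log(2.96 × 10^-3) = 2.53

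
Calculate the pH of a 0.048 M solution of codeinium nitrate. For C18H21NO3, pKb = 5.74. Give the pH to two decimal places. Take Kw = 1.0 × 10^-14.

pH = 4.79

C18H22NO3+ is the conjugate acid of the weak base C18H21NO3.
Kb = 10^(−5.74) = 1.82 × 10^-6
Ka = Kw/Kb = 1.0×10^-14 / 1.82 × 10^-6 = 5.49 × 10^-9
Ka = [H+]²/(0.048 − [H+]) = 5.49 × 10^-9
Since Ka ≪ C₀, [H+] ≈ √(Ka·C₀) = 1.62 × 10^-5 M.
pH = −log[H+] = −log(1.62 × 10^-5) = 4.79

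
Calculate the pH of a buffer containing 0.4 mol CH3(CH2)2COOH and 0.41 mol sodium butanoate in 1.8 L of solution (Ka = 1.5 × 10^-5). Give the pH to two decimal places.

pH = 4.83

pKa = −log(1.5 × 10^-5) = 4.824
pH = pKa + log([A⁻]/[HA]) = 4.824 + log(0.41/0.4)
pH = 4.824 + (+0.011) = 4.83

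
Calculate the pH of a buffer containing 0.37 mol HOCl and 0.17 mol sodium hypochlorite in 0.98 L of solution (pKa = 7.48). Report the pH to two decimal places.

Using pH = pKa + log([base]/[acid]) with [base]/[acid] = 0.17/0.37:
pH = 7.48 + (-0.338) = 7.14

pH = 7.14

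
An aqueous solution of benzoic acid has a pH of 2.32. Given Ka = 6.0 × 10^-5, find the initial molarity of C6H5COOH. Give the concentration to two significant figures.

[H+] = 10^(-2.32) = 4.79 × 10^-3 M = x
Ka = x²/(C₀ − x) ⇒ C₀ = x + x²/Ka
C₀ = 4.79 × 10^-3 + (4.79 × 10^-3)²/(6.0 × 10^-5) = 3.87 × 10^-1 M

C₀ = 3.9 × 10^-1 M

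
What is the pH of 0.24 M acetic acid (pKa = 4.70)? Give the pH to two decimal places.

CH3COOH ⇌ CH3COO- + H+
Ka = 10^(−4.70) = 2.00 × 10^-5
From the ICE table, Ka = x²/(0.24 − x) = 2.00 × 10^-5.
Assume x ≪ 0.24: x ≈ √(2.00 × 10^-5 × 0.24) = 2.19 × 10^-3 M
(x/C₀ = 0.91% < 5%, so the approximation holds.)
pH = −log(2.19 × 10^-3) = 2.66

pH = 2.66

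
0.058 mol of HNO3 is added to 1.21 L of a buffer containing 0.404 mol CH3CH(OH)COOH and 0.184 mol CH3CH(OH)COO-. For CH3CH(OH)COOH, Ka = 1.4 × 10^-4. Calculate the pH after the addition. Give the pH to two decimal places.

After neutralization: n(CH3CH(OH)COOH) = 0.462 mol, n(CH3CH(OH)COO-) = 0.126 mol.
pKa = −log(1.4 × 10^-4) = 3.854
pH = pKa + log([A⁻]/[HA]) = 3.854 + log(0.126/0.462) = 3.854 -0.564

pH = 3.29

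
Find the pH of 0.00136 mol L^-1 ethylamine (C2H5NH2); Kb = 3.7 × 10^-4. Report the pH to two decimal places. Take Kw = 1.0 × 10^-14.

C2H5NH2 + H2O ⇌ C2H5NH3+ + OH-
Kb = [OH-]²/(0.00136 − [OH-]) = 3.7 × 10^-4
[OH-] is not negligible relative to C₀; solve [OH-]² + 0.00037·[OH-] − 5.03e-07 = 0.
[OH-] = (−Kb + √(Kb² + 4·Kb·C₀))/2 = 5.48 × 10^-4 M
pOH = 3.26, so pH = 14.00 − pOH = 10.74

pH = 10.74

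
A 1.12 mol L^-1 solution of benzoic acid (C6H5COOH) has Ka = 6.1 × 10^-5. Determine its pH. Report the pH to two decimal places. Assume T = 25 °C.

C6H5COOH ⇌ C6H5COO- + H+
From the ICE table, Ka = [H+]²/(1.12 − [H+]) = 6.1 × 10^-5.
Assume [H+] ≪ 1.12: [H+] ≈ √(6.1 × 10^-5 × 1.12) = 8.27 × 10^-3 M
([H+]/C₀ = 0.74% < 5%, so the approximation holds.)
pH = −log(8.27 × 10^-3) = 2.08

pH = 2.08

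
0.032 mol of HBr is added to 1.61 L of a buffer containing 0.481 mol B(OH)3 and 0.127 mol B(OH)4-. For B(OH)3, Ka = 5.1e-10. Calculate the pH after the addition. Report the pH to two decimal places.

pH = 8.56

Added H+ converts B(OH)4- to B(OH)3: B(OH)3 → 0.513 mol, B(OH)4- → 0.095 mol.
pKa = −log(5.1 × 10^-10) = 9.292
pH = pKa + log(n_B(OH)4-/n_B(OH)3) = 9.292 + log(0.095/0.513) = 9.292 + (-0.732)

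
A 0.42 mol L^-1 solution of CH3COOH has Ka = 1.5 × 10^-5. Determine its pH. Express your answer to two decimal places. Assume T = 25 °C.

pH = 2.60

CH3COOH ⇌ CH3COO- + H+
From the ICE table, Ka = x²/(0.42 − x) = 1.5 × 10^-5.
Neglecting x in the denominator: x = √(1.5 × 10^-5 × 0.42) = 2.51 × 10^-3 M
pH = −log(2.51 × 10^-3) = 2.60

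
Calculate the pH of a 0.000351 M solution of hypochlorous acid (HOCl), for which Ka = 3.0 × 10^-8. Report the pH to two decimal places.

HOCl ⇌ OCl- + H+
From the ICE table, Ka = x²/(0.000351 − x) = 3.0 × 10^-8.
Neglecting x in the denominator: x = √(3.0 × 10^-8 × 0.000351) = 3.24 × 10^-6 M
pH = −log(3.24 × 10^-6) = 5.49

pH = 5.49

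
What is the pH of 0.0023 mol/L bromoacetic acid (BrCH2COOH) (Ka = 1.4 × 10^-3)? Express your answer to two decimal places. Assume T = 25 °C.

pH = 2.91

BrCH2COOH ⇌ BrCH2COO- + H+
From the ICE table, Ka = x²/(0.0023 − x) = 1.4 × 10^-3.
Here C₀/Ka ≈ 1.64, so the small-x approximation fails. Use the quadratic:
x = (−Ka + √(Ka² + 4·Ka·C₀))/2 = 1.23 × 10^-3 M
pH = −log[H+] = −log(1.23 × 10^-3) = 2.91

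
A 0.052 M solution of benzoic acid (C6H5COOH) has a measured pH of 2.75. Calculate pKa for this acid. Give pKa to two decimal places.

[H+] = 10^(-2.75) = 1.78 × 10^-3 M
At equilibrium [HA] = 0.052 − 1.78 × 10^-3 = 5.02 × 10^-2 M
Ka = [H+][A-]/[HA] = (1.78 × 10^-3)² / 5.02 × 10^-2 = 6.31 × 10^-5
pKa = -log(6.31 × 10^-5) = 4.20

pKa = 4.20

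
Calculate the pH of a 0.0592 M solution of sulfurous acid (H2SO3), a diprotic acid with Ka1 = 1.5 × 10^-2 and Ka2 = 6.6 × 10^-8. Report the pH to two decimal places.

pH = 1.63

Since Ka1 ≫ Ka2, the first ionization dominates [H+].
Ka1 = x²/(0.0592 − x) = 1.5 × 10^-2
Solving the quadratic: x = (−Ka1 + √(Ka1² + 4·Ka1·C₀))/2 = 2.32 × 10^-2 M
pH = −log(2.32 × 10^-2) = 1.63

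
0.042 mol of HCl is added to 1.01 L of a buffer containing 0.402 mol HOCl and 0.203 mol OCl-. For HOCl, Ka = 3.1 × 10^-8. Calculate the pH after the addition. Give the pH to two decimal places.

pH = 7.07

After neutralization: n(HOCl) = 0.444 mol, n(OCl-) = 0.161 mol.
pKa = −log(3.1 × 10^-8) = 7.509
pH = pKa + log([A⁻]/[HA]) = 7.509 + log(0.161/0.444) = 7.509 -0.441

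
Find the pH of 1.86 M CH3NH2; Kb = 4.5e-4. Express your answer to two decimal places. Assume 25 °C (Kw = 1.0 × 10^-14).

pH = 12.46

CH3NH2 + H2O ⇌ CH3NH3+ + OH-
From the ICE table, Kb = x²/(1.86 − x) = 4.5 × 10^-4.
Since Kb ≪ C₀, x ≈ √(Kb·C₀) = 2.89 × 10^-2 M.
pOH = 1.54, so pH = 14.00 − pOH = 12.46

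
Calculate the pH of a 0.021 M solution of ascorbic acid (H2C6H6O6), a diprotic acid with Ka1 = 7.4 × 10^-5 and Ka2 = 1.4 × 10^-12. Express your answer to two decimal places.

Since Ka1 ≫ Ka2, the first ionization dominates [H+].
Ka1 = x²/(0.021 − x) = 7.4 × 10^-5
Solving the quadratic: x = (−Ka1 + √(Ka1² + 4·Ka1·C₀))/2 = 1.21 × 10^-3 M
pH = −log(1.21 × 10^-3) = 2.92

pH = 2.92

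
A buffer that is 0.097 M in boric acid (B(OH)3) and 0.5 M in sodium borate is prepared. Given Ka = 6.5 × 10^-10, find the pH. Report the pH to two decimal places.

pKa = −log(6.5 × 10^-10) = 9.187
pH = pKa + log([A⁻]/[HA]) = 9.187 + log(0.5/0.097)
pH = 9.187 + (+0.712) = 9.90

pH = 9.90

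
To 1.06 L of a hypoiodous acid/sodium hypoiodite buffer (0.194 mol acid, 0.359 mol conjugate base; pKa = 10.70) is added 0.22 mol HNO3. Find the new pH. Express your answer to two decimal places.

After neutralization: n(HOI) = 0.414 mol, n(OI-) = 0.139 mol.
Henderson–Hasselbalch with mole ratio 0.139/0.414: pH = 10.70 + (-0.474)

pH = 10.23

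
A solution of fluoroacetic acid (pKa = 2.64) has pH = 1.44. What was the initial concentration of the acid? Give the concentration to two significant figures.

C₀ = 6.1 × 10^-1 M

[H+] = 10^(-1.44) = 3.63 × 10^-2 M = x
Ka = 10^(−2.64) = 2.29 × 10^-3
Ka = x²/(C₀ − x) ⇒ C₀ = x + x²/Ka
C₀ = 3.63 × 10^-2 + (3.63 × 10^-2)²/(2.29 × 10^-3) = 6.12 × 10^-1 M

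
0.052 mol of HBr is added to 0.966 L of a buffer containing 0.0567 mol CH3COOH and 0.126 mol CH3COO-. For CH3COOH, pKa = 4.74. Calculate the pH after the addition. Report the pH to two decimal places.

pH = 4.57

Added H+ converts CH3COO- to CH3COOH: CH3COOH → 0.109 mol, CH3COO- → 0.074 mol.
pH = pKa + log([A⁻]/[HA]) = 4.74 + log(0.074/0.109) = 4.74 -0.168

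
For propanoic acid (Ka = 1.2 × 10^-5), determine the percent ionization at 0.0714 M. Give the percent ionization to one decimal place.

1.3%

CH3CH2COOH ⇌ CH3CH2COO- + H+; let x = [H+] at equilibrium.
x ≈ √(Ka·C₀) = √(1.2 × 10^-5 × 0.0714) = 9.26 × 10^-4 M
% ionization = x/C₀ × 100% = 9.26 × 10^-4/0.0714 × 100% = 1.3%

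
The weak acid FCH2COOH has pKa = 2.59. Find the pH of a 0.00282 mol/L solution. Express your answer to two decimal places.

pH = 2.77

FCH2COOH ⇌ FCH2COO- + H+
Ka = 10^(−2.59) = 2.57 × 10^-3
Ka = [H+]²/(0.00282 − [H+]) = 2.57 × 10^-3
[H+] is not negligible relative to C₀; solve [H+]² + 0.00257·[H+] − 7.25e-06 = 0.
[H+] = (−Ka + √(Ka² + 4·Ka·C₀))/2 = 1.70 × 10^-3 M
pH = −log[H+] = −log(1.70 × 10^-3) = 2.77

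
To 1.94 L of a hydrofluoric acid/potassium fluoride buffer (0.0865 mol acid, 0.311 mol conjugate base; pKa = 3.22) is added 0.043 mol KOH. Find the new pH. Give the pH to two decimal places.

pH = 4.13

After neutralization: n(HF) = 0.0435 mol, n(F-) = 0.354 mol.
pH = pKa + log(n_F-/n_HF) = 3.22 + log(0.354/0.0435) = 3.22 + (+0.911)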